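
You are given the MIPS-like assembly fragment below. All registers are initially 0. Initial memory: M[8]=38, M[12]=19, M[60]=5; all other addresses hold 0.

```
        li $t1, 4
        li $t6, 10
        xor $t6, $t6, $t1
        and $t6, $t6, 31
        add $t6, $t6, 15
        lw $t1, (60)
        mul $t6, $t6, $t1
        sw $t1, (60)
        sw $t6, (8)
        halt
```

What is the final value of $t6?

$t1=4
$t6=10
$t6=10^4=14
$t6=14&31=14
$t6=14+15=29
$t1=M[60]=5
$t6=29*5=145
sw $t1, (60) → M[60]=5
sw $t6, (8) → M[8]=145
halt.

145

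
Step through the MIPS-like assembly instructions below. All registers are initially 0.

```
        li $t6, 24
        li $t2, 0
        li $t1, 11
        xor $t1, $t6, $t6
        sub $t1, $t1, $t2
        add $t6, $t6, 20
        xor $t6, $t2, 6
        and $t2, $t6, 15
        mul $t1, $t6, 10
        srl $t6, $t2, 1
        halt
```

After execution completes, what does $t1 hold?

60

after li $t6, 24: $t6=24
after li $t2, 0: $t2=0
after li $t1, 11: $t1=11
after xor $t1, $t6, $t6: $t1=24^24=0
after sub $t1, $t1, $t2: $t1=0-0=0
after add $t6, $t6, 20: $t6=24+20=44
after xor $t6, $t2, 6: $t6=0^6=6
after and $t2, $t6, 15: $t2=6&15=6
after mul $t1, $t6, 10: $t1=6*10=60
after srl $t6, $t2, 1: $t6=6>>1=3
halt.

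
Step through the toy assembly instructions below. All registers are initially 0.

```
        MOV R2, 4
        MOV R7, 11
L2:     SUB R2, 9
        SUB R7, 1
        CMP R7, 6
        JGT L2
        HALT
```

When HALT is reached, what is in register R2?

-41

R2=4
R7=11
R2=4-9=-5
R7=11-1=10
CMP R7, 6  (cmp 10,6)
JGT L2: taken
R2=(-5)-9=-14
R7=10-1=9
CMP R7, 6  (cmp 9,6)
JGT L2: taken
R2=(-14)-9=-23
R7=9-1=8
CMP R7, 6  (cmp 8,6)
JGT L2: taken
R2=(-23)-9=-32
R7=8-1=7
CMP R7, 6  (cmp 7,6)
JGT L2: taken
R2=(-32)-9=-41
R7=7-1=6
CMP R7, 6  (cmp 6,6)
JGT L2: not taken
halt.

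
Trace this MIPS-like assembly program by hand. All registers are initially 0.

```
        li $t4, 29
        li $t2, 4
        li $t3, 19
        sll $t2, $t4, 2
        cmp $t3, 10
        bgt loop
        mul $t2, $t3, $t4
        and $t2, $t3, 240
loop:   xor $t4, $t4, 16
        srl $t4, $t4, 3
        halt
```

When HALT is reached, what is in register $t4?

1

$t4=29
$t2=4
$t3=19
$t2=29<<2=116
cmp $t3, 10  (cmp 19,10)
bgt loop: taken
$t4=29^16=13
$t4=13>>3=1
halt.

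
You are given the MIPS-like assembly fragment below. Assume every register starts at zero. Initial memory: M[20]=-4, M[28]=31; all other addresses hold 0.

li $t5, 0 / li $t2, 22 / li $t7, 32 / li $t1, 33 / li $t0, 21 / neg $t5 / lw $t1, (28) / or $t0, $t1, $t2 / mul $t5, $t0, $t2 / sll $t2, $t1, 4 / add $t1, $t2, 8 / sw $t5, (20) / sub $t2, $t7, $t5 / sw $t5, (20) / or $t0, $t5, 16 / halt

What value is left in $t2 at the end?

-650

after li $t5, 0: $t5=0
after li $t2, 22: $t2=22
after li $t7, 32: $t7=32
after li $t1, 33: $t1=33
after li $t0, 21: $t0=21
after neg $t5: $t5=-(0)=0
after lw $t1, (28): $t1=M[28]=31
after or $t0, $t1, $t2: $t0=31|22=31
after mul $t5, $t0, $t2: $t5=31*22=682
after sll $t2, $t1, 4: $t2=31<<4=496
after add $t1, $t2, 8: $t1=496+8=504
sw $t5, (20) → M[20]=682
after sub $t2, $t7, $t5: $t2=32-682=-650
sw $t5, (20) → M[20]=682
after or $t0, $t5, 16: $t0=682|16=698
halt.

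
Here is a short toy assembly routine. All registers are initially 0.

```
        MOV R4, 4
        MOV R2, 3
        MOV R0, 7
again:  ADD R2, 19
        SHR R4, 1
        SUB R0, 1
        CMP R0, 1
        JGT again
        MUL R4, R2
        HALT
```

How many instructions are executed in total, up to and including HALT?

after MOV R4, 4: R4=4
after MOV R2, 3: R2=3
after MOV R0, 7: R0=7
after ADD R2, 19: R2=3+19=22
after SHR R4, 1: R4=4>>1=2
after SUB R0, 1: R0=7-1=6
CMP R0, 1  (cmp 6,1)
JGT again: taken
after ADD R2, 19: R2=22+19=41
after SHR R4, 1: R4=2>>1=1
after SUB R0, 1: R0=6-1=5
CMP R0, 1  (cmp 5,1)
JGT again: taken
after ADD R2, 19: R2=41+19=60
after SHR R4, 1: R4=1>>1=0
after SUB R0, 1: R0=5-1=4
CMP R0, 1  (cmp 4,1)
JGT again: taken
after ADD R2, 19: R2=60+19=79
after SHR R4, 1: R4=0>>1=0
after SUB R0, 1: R0=4-1=3
CMP R0, 1  (cmp 3,1)
JGT again: taken
after ADD R2, 19: R2=79+19=98
after SHR R4, 1: R4=0>>1=0
after SUB R0, 1: R0=3-1=2
CMP R0, 1  (cmp 2,1)
JGT again: taken
after ADD R2, 19: R2=98+19=117
after SHR R4, 1: R4=0>>1=0
after SUB R0, 1: R0=2-1=1
CMP R0, 1  (cmp 1,1)
JGT again: not taken
after MUL R4, R2: R4=0*117=0
halt.
Total executed instructions: 35.

35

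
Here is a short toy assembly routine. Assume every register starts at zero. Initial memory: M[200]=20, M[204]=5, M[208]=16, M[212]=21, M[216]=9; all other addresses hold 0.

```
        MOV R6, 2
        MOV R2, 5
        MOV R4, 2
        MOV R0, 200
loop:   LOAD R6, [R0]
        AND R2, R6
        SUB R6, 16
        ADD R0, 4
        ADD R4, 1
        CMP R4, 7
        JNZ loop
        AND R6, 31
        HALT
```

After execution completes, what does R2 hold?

R6=2
R2=5
R4=2
R0=200
R6=M[200]=20
R2=5&20=4
R6=20-16=4
R0=200+4=204
R4=2+1=3
CMP R4, 7  (cmp 3,7)
JNZ loop: taken
R6=M[204]=5
R2=4&5=4
R6=5-16=-11
R0=204+4=208
R4=3+1=4
CMP R4, 7  (cmp 4,7)
JNZ loop: taken
R6=M[208]=16
R2=4&16=0
R6=16-16=0
R0=208+4=212
R4=4+1=5
CMP R4, 7  (cmp 5,7)
JNZ loop: taken
R6=M[212]=21
R2=0&21=0
R6=21-16=5
R0=212+4=216
R4=5+1=6
CMP R4, 7  (cmp 6,7)
JNZ loop: taken
R6=M[216]=9
R2=0&9=0
R6=9-16=-7
R0=216+4=220
R4=6+1=7
CMP R4, 7  (cmp 7,7)
JNZ loop: not taken
R6=(-7)&31=25
halt.

0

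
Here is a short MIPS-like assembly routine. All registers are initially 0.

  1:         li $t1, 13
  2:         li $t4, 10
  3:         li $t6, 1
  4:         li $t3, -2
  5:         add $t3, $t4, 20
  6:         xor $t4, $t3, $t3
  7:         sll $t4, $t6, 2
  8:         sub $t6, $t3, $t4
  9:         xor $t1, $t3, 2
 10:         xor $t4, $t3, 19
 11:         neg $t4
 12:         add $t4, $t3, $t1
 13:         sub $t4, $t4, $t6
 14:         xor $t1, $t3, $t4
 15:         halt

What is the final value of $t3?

30

after li $t1, 13: $t1=13
after li $t4, 10: $t4=10
after li $t6, 1: $t6=1
after li $t3, -2: $t3=-2
after add $t3, $t4, 20: $t3=10+20=30
after xor $t4, $t3, $t3: $t4=30^30=0
after sll $t4, $t6, 2: $t4=1<<2=4
after sub $t6, $t3, $t4: $t6=30-4=26
after xor $t1, $t3, 2: $t1=30^2=28
after xor $t4, $t3, 19: $t4=30^19=13
after neg $t4: $t4=-(13)=-13
after add $t4, $t3, $t1: $t4=30+28=58
after sub $t4, $t4, $t6: $t4=58-26=32
after xor $t1, $t3, $t4: $t1=30^32=62
halt.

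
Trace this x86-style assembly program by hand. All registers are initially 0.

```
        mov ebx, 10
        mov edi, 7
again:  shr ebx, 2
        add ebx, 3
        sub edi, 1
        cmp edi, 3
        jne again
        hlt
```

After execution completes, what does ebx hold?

4

after mov ebx, 10: ebx=10
after mov edi, 7: edi=7
after shr ebx, 2: ebx=10>>2=2
after add ebx, 3: ebx=2+3=5
after sub edi, 1: edi=7-1=6
cmp edi, 3  (cmp 6,3)
jne again: taken
after shr ebx, 2: ebx=5>>2=1
after add ebx, 3: ebx=1+3=4
after sub edi, 1: edi=6-1=5
cmp edi, 3  (cmp 5,3)
jne again: taken
after shr ebx, 2: ebx=4>>2=1
after add ebx, 3: ebx=1+3=4
after sub edi, 1: edi=5-1=4
cmp edi, 3  (cmp 4,3)
jne again: taken
after shr ebx, 2: ebx=4>>2=1
after add ebx, 3: ebx=1+3=4
after sub edi, 1: edi=4-1=3
cmp edi, 3  (cmp 3,3)
jne again: not taken
halt.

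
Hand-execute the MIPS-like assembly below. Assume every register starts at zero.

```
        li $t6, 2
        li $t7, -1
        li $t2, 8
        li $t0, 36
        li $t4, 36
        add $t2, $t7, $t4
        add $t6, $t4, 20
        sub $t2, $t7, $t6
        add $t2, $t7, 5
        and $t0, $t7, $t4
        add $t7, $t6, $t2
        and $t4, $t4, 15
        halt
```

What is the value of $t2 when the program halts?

$t6=2
$t7=-1
$t2=8
$t0=36
$t4=36
$t2=(-1)+36=35
$t6=36+20=56
$t2=(-1)-56=-57
$t2=(-1)+5=4
$t0=(-1)&36=36
$t7=56+4=60
$t4=36&15=4
halt.

4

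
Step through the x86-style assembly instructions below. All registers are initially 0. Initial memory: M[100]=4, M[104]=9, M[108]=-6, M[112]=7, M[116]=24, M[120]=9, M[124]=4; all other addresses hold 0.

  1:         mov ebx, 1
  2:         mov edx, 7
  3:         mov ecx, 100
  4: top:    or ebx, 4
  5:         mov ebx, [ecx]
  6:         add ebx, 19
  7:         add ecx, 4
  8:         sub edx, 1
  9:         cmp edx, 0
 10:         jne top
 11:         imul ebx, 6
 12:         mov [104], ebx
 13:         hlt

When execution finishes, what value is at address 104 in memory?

138

after mov ebx, 1: ebx=1
after mov edx, 7: edx=7
after mov ecx, 100: ecx=100
after or ebx, 4: ebx=1|4=5
after mov ebx, [ecx]: ebx=M[100]=4
after add ebx, 19: ebx=4+19=23
after add ecx, 4: ecx=100+4=104
after sub edx, 1: edx=7-1=6
cmp edx, 0  (cmp 6,0)
jne top: taken
after or ebx, 4: ebx=23|4=23
after mov ebx, [ecx]: ebx=M[104]=9
after add ebx, 19: ebx=9+19=28
after add ecx, 4: ecx=104+4=108
after sub edx, 1: edx=6-1=5
cmp edx, 0  (cmp 5,0)
jne top: taken
after or ebx, 4: ebx=28|4=28
after mov ebx, [ecx]: ebx=M[108]=-6
after add ebx, 19: ebx=(-6)+19=13
after add ecx, 4: ecx=108+4=112
after sub edx, 1: edx=5-1=4
cmp edx, 0  (cmp 4,0)
jne top: taken
after or ebx, 4: ebx=13|4=13
after mov ebx, [ecx]: ebx=M[112]=7
after add ebx, 19: ebx=7+19=26
after add ecx, 4: ecx=112+4=116
after sub edx, 1: edx=4-1=3
cmp edx, 0  (cmp 3,0)
jne top: taken
after or ebx, 4: ebx=26|4=30
after mov ebx, [ecx]: ebx=M[116]=24
after add ebx, 19: ebx=24+19=43
after add ecx, 4: ecx=116+4=120
after sub edx, 1: edx=3-1=2
cmp edx, 0  (cmp 2,0)
jne top: taken
after or ebx, 4: ebx=43|4=47
after mov ebx, [ecx]: ebx=M[120]=9
after add ebx, 19: ebx=9+19=28
after add ecx, 4: ecx=120+4=124
after sub edx, 1: edx=2-1=1
cmp edx, 0  (cmp 1,0)
jne top: taken
after or ebx, 4: ebx=28|4=28
after mov ebx, [ecx]: ebx=M[124]=4
after add ebx, 19: ebx=4+19=23
after add ecx, 4: ecx=124+4=128
after sub edx, 1: edx=1-1=0
cmp edx, 0  (cmp 0,0)
jne top: not taken
after imul ebx, 6: ebx=23*6=138
mov [104], ebx → M[104]=138
halt.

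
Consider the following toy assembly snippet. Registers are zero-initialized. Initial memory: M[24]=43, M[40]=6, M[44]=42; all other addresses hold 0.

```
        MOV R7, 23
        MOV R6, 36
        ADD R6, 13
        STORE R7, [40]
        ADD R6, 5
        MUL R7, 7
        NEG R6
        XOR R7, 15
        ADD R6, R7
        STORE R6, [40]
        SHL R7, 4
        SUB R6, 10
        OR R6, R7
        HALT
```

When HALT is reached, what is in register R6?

after MOV R7, 23: R7=23
after MOV R6, 36: R6=36
after ADD R6, 13: R6=36+13=49
STORE R7, [40] → M[40]=23
after ADD R6, 5: R6=49+5=54
after MUL R7, 7: R7=23*7=161
after NEG R6: R6=-(54)=-54
after XOR R7, 15: R7=161^15=174
after ADD R6, R7: R6=(-54)+174=120
STORE R6, [40] → M[40]=120
after SHL R7, 4: R7=174<<4=2784
after SUB R6, 10: R6=120-10=110
after OR R6, R7: R6=110|2784=2798
halt.

2798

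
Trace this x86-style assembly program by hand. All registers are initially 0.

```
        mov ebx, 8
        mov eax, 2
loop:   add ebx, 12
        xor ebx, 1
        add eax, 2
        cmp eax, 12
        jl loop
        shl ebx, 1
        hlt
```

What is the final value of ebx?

ebx=8
eax=2
ebx=8+12=20
ebx=20^1=21
eax=2+2=4
cmp eax, 12  (cmp 4,12)
jl loop: taken
ebx=21+12=33
ebx=33^1=32
eax=4+2=6
cmp eax, 12  (cmp 6,12)
jl loop: taken
ebx=32+12=44
ebx=44^1=45
eax=6+2=8
cmp eax, 12  (cmp 8,12)
jl loop: taken
ebx=45+12=57
ebx=57^1=56
eax=8+2=10
cmp eax, 12  (cmp 10,12)
jl loop: taken
ebx=56+12=68
ebx=68^1=69
eax=10+2=12
cmp eax, 12  (cmp 12,12)
jl loop: not taken
ebx=69<<1=138
halt.

138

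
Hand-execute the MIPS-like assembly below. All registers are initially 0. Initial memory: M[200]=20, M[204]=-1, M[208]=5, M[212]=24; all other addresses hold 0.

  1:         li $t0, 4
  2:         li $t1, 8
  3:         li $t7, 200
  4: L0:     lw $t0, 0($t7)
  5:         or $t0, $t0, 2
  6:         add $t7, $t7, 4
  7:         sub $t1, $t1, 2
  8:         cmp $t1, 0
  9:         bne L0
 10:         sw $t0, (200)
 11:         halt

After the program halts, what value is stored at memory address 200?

26

li $t0, 4 → $t0=4
li $t1, 8 → $t1=8
li $t7, 200 → $t7=200
lw $t0, 0($t7) → $t0=M[200]=20
or $t0, $t0, 2 → $t0=20|2=22
add $t7, $t7, 4 → $t7=200+4=204
sub $t1, $t1, 2 → $t1=8-2=6
cmp $t1, 0  (cmp 6,0)
bne L0: taken
lw $t0, 0($t7) → $t0=M[204]=-1
or $t0, $t0, 2 → $t0=(-1)|2=-1
add $t7, $t7, 4 → $t7=204+4=208
sub $t1, $t1, 2 → $t1=6-2=4
cmp $t1, 0  (cmp 4,0)
bne L0: taken
lw $t0, 0($t7) → $t0=M[208]=5
or $t0, $t0, 2 → $t0=5|2=7
add $t7, $t7, 4 → $t7=208+4=212
sub $t1, $t1, 2 → $t1=4-2=2
cmp $t1, 0  (cmp 2,0)
bne L0: taken
lw $t0, 0($t7) → $t0=M[212]=24
or $t0, $t0, 2 → $t0=24|2=26
add $t7, $t7, 4 → $t7=212+4=216
sub $t1, $t1, 2 → $t1=2-2=0
cmp $t1, 0  (cmp 0,0)
bne L0: not taken
sw $t0, (200) → M[200]=26
halt.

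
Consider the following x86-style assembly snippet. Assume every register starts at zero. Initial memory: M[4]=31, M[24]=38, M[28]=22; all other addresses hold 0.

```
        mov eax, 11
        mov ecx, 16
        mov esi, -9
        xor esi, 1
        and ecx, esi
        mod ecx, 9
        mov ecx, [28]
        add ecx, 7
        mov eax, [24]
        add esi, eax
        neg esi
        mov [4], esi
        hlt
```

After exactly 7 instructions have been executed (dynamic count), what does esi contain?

-10

mov eax, 11 → eax=11
mov ecx, 16 → ecx=16
mov esi, -9 → esi=-9
xor esi, 1 → esi=(-9)^1=-10
and ecx, esi → ecx=16&(-10)=16
mod ecx, 9 → ecx=16%9=7
mov ecx, [28] → ecx=M[28]=22
After step 7: esi = -10.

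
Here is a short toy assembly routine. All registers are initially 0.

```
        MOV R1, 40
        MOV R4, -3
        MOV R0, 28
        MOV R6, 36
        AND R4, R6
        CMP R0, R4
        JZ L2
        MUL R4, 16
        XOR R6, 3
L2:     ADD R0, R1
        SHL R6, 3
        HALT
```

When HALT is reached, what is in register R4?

576

R1=40
R4=-3
R0=28
R6=36
R4=(-3)&36=36
CMP R0, R4  (cmp 28,36)
JZ L2: not taken
R4=36*16=576
R6=36^3=39
R0=28+40=68
R6=39<<3=312
halt.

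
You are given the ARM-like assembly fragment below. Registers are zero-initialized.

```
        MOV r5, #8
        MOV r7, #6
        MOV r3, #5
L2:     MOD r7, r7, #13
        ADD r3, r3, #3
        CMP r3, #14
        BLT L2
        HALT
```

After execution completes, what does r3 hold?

14

MOV r5, #8 → r5=8
MOV r7, #6 → r7=6
MOV r3, #5 → r3=5
MOD r7, r7, #13 → r7=6%13=6
ADD r3, r3, #3 → r3=5+3=8
CMP r3, #14  (cmp 8,14)
BLT L2: taken
MOD r7, r7, #13 → r7=6%13=6
ADD r3, r3, #3 → r3=8+3=11
CMP r3, #14  (cmp 11,14)
BLT L2: taken
MOD r7, r7, #13 → r7=6%13=6
ADD r3, r3, #3 → r3=11+3=14
CMP r3, #14  (cmp 14,14)
BLT L2: not taken
halt.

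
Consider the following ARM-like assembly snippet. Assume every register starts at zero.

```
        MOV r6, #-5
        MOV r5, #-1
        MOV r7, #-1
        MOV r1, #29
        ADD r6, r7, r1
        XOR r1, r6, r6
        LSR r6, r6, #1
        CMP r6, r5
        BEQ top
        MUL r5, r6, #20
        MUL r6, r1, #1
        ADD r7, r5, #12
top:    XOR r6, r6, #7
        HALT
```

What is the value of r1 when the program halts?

0

MOV r6, #-5 → r6=-5
MOV r5, #-1 → r5=-1
MOV r7, #-1 → r7=-1
MOV r1, #29 → r1=29
ADD r6, r7, r1 → r6=(-1)+29=28
XOR r1, r6, r6 → r1=28^28=0
LSR r6, r6, #1 → r6=28>>1=14
CMP r6, r5  (cmp 14,-1)
BEQ top: not taken
MUL r5, r6, #20 → r5=14*20=280
MUL r6, r1, #1 → r6=0*1=0
ADD r7, r5, #12 → r7=280+12=292
XOR r6, r6, #7 → r6=0^7=7
halt.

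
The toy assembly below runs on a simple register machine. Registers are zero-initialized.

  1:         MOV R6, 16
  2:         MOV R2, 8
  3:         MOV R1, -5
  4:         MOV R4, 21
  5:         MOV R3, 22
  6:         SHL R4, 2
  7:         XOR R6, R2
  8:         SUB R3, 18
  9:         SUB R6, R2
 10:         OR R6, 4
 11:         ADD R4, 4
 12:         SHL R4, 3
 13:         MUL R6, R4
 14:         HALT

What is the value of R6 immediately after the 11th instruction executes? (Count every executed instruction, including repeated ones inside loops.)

20

MOV R6, 16 → R6=16
MOV R2, 8 → R2=8
MOV R1, -5 → R1=-5
MOV R4, 21 → R4=21
MOV R3, 22 → R3=22
SHL R4, 2 → R4=21<<2=84
XOR R6, R2 → R6=16^8=24
SUB R3, 18 → R3=22-18=4
SUB R6, R2 → R6=24-8=16
OR R6, 4 → R6=16|4=20
ADD R4, 4 → R4=84+4=88
After step 11: R6 = 20.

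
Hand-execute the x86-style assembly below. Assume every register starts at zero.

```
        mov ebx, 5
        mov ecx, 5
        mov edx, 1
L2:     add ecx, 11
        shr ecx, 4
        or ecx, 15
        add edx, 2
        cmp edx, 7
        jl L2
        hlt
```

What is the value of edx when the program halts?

mov ebx, 5 → ebx=5
mov ecx, 5 → ecx=5
mov edx, 1 → edx=1
add ecx, 11 → ecx=5+11=16
shr ecx, 4 → ecx=16>>4=1
or ecx, 15 → ecx=1|15=15
add edx, 2 → edx=1+2=3
cmp edx, 7  (cmp 3,7)
jl L2: taken
add ecx, 11 → ecx=15+11=26
shr ecx, 4 → ecx=26>>4=1
or ecx, 15 → ecx=1|15=15
add edx, 2 → edx=3+2=5
cmp edx, 7  (cmp 5,7)
jl L2: taken
add ecx, 11 → ecx=15+11=26
shr ecx, 4 → ecx=26>>4=1
or ecx, 15 → ecx=1|15=15
add edx, 2 → edx=5+2=7
cmp edx, 7  (cmp 7,7)
jl L2: not taken
halt.

7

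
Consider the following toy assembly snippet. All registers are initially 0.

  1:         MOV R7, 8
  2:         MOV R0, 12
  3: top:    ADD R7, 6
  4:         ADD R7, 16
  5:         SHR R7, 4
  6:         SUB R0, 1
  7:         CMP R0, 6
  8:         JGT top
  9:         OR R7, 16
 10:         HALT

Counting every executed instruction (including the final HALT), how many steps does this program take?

40

after MOV R7, 8: R7=8
after MOV R0, 12: R0=12
after ADD R7, 6: R7=8+6=14
after ADD R7, 16: R7=14+16=30
after SHR R7, 4: R7=30>>4=1
after SUB R0, 1: R0=12-1=11
CMP R0, 6  (cmp 11,6)
JGT top: taken
after ADD R7, 6: R7=1+6=7
after ADD R7, 16: R7=7+16=23
after SHR R7, 4: R7=23>>4=1
after SUB R0, 1: R0=11-1=10
CMP R0, 6  (cmp 10,6)
JGT top: taken
after ADD R7, 6: R7=1+6=7
after ADD R7, 16: R7=7+16=23
after SHR R7, 4: R7=23>>4=1
after SUB R0, 1: R0=10-1=9
CMP R0, 6  (cmp 9,6)
JGT top: taken
after ADD R7, 6: R7=1+6=7
after ADD R7, 16: R7=7+16=23
after SHR R7, 4: R7=23>>4=1
after SUB R0, 1: R0=9-1=8
CMP R0, 6  (cmp 8,6)
JGT top: taken
after ADD R7, 6: R7=1+6=7
after ADD R7, 16: R7=7+16=23
after SHR R7, 4: R7=23>>4=1
after SUB R0, 1: R0=8-1=7
CMP R0, 6  (cmp 7,6)
JGT top: taken
after ADD R7, 6: R7=1+6=7
after ADD R7, 16: R7=7+16=23
after SHR R7, 4: R7=23>>4=1
after SUB R0, 1: R0=7-1=6
CMP R0, 6  (cmp 6,6)
JGT top: not taken
after OR R7, 16: R7=1|16=17
halt.
Total executed instructions: 40.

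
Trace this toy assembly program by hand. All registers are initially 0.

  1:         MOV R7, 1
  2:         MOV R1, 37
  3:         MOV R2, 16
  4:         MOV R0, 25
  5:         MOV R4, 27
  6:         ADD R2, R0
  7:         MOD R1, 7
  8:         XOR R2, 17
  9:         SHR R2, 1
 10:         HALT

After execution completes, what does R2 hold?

28

after MOV R7, 1: R7=1
after MOV R1, 37: R1=37
after MOV R2, 16: R2=16
after MOV R0, 25: R0=25
after MOV R4, 27: R4=27
after ADD R2, R0: R2=16+25=41
after MOD R1, 7: R1=37%7=2
after XOR R2, 17: R2=41^17=56
after SHR R2, 1: R2=56>>1=28
halt.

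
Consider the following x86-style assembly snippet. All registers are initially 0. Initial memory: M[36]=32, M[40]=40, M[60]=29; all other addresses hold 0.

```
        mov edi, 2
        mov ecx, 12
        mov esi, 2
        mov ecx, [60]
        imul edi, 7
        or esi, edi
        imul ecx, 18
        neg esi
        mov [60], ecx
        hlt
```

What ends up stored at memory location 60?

after mov edi, 2: edi=2
after mov ecx, 12: ecx=12
after mov esi, 2: esi=2
after mov ecx, [60]: ecx=M[60]=29
after imul edi, 7: edi=2*7=14
after or esi, edi: esi=2|14=14
after imul ecx, 18: ecx=29*18=522
after neg esi: esi=-(14)=-14
mov [60], ecx → M[60]=522
halt.

522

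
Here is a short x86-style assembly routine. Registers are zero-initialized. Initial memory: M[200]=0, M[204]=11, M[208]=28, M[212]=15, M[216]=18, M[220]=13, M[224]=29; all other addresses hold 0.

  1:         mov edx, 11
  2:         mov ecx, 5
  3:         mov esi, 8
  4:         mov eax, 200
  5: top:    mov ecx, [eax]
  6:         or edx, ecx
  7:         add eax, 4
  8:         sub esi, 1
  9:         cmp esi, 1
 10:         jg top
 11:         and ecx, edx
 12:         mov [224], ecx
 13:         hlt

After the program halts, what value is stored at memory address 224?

29

edx=11
ecx=5
esi=8
eax=200
ecx=M[200]=0
edx=11|0=11
eax=200+4=204
esi=8-1=7
cmp esi, 1  (cmp 7,1)
jg top: taken
ecx=M[204]=11
edx=11|11=11
eax=204+4=208
esi=7-1=6
cmp esi, 1  (cmp 6,1)
jg top: taken
ecx=M[208]=28
edx=11|28=31
eax=208+4=212
esi=6-1=5
cmp esi, 1  (cmp 5,1)
jg top: taken
ecx=M[212]=15
edx=31|15=31
eax=212+4=216
esi=5-1=4
cmp esi, 1  (cmp 4,1)
jg top: taken
ecx=M[216]=18
edx=31|18=31
eax=216+4=220
esi=4-1=3
cmp esi, 1  (cmp 3,1)
jg top: taken
ecx=M[220]=13
edx=31|13=31
eax=220+4=224
esi=3-1=2
cmp esi, 1  (cmp 2,1)
jg top: taken
ecx=M[224]=29
edx=31|29=31
eax=224+4=228
esi=2-1=1
cmp esi, 1  (cmp 1,1)
jg top: not taken
ecx=29&31=29
mov [224], ecx → M[224]=29
halt.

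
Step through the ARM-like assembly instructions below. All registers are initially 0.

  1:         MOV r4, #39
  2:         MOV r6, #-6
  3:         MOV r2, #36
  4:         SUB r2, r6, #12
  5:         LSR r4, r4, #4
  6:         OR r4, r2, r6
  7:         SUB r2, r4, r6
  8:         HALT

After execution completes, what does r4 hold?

MOV r4, #39 → r4=39
MOV r6, #-6 → r6=-6
MOV r2, #36 → r2=36
SUB r2, r6, #12 → r2=(-6)-12=-18
LSR r4, r4, #4 → r4=39>>4=2
OR r4, r2, r6 → r4=(-18)|(-6)=-2
SUB r2, r4, r6 → r2=(-2)-(-6)=4
halt.

-2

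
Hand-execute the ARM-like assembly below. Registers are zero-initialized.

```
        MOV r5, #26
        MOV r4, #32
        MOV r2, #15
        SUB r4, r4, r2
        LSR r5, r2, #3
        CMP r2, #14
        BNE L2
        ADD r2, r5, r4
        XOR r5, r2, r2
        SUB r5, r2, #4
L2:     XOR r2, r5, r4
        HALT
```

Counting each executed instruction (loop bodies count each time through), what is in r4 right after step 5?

17

MOV r5, #26 → r5=26
MOV r4, #32 → r4=32
MOV r2, #15 → r2=15
SUB r4, r4, r2 → r4=32-15=17
LSR r5, r2, #3 → r5=15>>3=1
After step 5: r4 = 17.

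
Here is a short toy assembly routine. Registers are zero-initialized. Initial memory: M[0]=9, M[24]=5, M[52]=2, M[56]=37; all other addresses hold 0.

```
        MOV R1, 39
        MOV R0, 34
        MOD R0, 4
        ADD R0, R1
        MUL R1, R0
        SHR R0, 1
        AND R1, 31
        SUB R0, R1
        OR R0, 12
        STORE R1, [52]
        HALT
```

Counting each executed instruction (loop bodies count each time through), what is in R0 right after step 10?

-3

MOV R1, 39 → R1=39
MOV R0, 34 → R0=34
MOD R0, 4 → R0=34%4=2
ADD R0, R1 → R0=2+39=41
MUL R1, R0 → R1=39*41=1599
SHR R0, 1 → R0=41>>1=20
AND R1, 31 → R1=1599&31=31
SUB R0, R1 → R0=20-31=-11
OR R0, 12 → R0=(-11)|12=-3
STORE R1, [52] → M[52]=31
After step 10: R0 = -3.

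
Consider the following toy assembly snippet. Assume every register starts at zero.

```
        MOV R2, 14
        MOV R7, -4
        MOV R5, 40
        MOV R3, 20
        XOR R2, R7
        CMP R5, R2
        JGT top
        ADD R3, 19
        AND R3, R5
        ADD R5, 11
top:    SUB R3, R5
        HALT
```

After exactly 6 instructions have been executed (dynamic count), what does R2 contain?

after MOV R2, 14: R2=14
after MOV R7, -4: R7=-4
after MOV R5, 40: R5=40
after MOV R3, 20: R3=20
after XOR R2, R7: R2=14^(-4)=-14
CMP R5, R2  (cmp 40,-14)
After step 6: R2 = -14.

-14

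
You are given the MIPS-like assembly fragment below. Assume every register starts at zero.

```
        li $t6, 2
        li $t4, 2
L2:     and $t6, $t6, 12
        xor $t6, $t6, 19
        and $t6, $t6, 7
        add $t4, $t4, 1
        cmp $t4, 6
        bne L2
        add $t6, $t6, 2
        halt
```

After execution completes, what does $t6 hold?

5

li $t6, 2 → $t6=2
li $t4, 2 → $t4=2
and $t6, $t6, 12 → $t6=2&12=0
xor $t6, $t6, 19 → $t6=0^19=19
and $t6, $t6, 7 → $t6=19&7=3
add $t4, $t4, 1 → $t4=2+1=3
cmp $t4, 6  (cmp 3,6)
bne L2: taken
and $t6, $t6, 12 → $t6=3&12=0
xor $t6, $t6, 19 → $t6=0^19=19
and $t6, $t6, 7 → $t6=19&7=3
add $t4, $t4, 1 → $t4=3+1=4
cmp $t4, 6  (cmp 4,6)
bne L2: taken
and $t6, $t6, 12 → $t6=3&12=0
xor $t6, $t6, 19 → $t6=0^19=19
and $t6, $t6, 7 → $t6=19&7=3
add $t4, $t4, 1 → $t4=4+1=5
cmp $t4, 6  (cmp 5,6)
bne L2: taken
and $t6, $t6, 12 → $t6=3&12=0
xor $t6, $t6, 19 → $t6=0^19=19
and $t6, $t6, 7 → $t6=19&7=3
add $t4, $t4, 1 → $t4=5+1=6
cmp $t4, 6  (cmp 6,6)
bne L2: not taken
add $t6, $t6, 2 → $t6=3+2=5
halt.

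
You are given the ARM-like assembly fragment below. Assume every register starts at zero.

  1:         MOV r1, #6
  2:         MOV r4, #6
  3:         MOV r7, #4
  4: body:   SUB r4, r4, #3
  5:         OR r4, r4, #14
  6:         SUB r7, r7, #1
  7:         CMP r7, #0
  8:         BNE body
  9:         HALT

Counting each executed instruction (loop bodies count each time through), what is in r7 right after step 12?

MOV r1, #6 → r1=6
MOV r4, #6 → r4=6
MOV r7, #4 → r7=4
SUB r4, r4, #3 → r4=6-3=3
OR r4, r4, #14 → r4=3|14=15
SUB r7, r7, #1 → r7=4-1=3
CMP r7, #0  (cmp 3,0)
BNE body: taken
SUB r4, r4, #3 → r4=15-3=12
OR r4, r4, #14 → r4=12|14=14
SUB r7, r7, #1 → r7=3-1=2
CMP r7, #0  (cmp 2,0)
After step 12: r7 = 2.

2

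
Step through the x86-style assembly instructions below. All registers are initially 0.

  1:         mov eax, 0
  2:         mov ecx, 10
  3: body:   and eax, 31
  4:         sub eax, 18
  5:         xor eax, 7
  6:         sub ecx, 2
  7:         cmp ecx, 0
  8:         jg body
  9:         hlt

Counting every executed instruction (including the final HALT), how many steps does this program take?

33

eax=0
ecx=10
eax=0&31=0
eax=0-18=-18
eax=(-18)^7=-23
ecx=10-2=8
cmp ecx, 0  (cmp 8,0)
jg body: taken
eax=(-23)&31=9
eax=9-18=-9
eax=(-9)^7=-16
ecx=8-2=6
cmp ecx, 0  (cmp 6,0)
jg body: taken
eax=(-16)&31=16
eax=16-18=-2
eax=(-2)^7=-7
ecx=6-2=4
cmp ecx, 0  (cmp 4,0)
jg body: taken
eax=(-7)&31=25
eax=25-18=7
eax=7^7=0
ecx=4-2=2
cmp ecx, 0  (cmp 2,0)
jg body: taken
eax=0&31=0
eax=0-18=-18
eax=(-18)^7=-23
ecx=2-2=0
cmp ecx, 0  (cmp 0,0)
jg body: not taken
halt.
Total executed instructions: 33.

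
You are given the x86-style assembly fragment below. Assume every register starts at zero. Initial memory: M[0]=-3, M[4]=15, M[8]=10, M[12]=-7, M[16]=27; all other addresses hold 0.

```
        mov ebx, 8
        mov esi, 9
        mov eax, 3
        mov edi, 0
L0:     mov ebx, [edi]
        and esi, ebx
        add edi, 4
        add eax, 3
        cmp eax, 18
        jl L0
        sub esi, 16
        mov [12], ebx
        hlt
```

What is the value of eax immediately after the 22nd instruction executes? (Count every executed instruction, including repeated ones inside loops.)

mov ebx, 8 → ebx=8
mov esi, 9 → esi=9
mov eax, 3 → eax=3
mov edi, 0 → edi=0
mov ebx, [edi] → ebx=M[0]=-3
and esi, ebx → esi=9&(-3)=9
add edi, 4 → edi=0+4=4
add eax, 3 → eax=3+3=6
cmp eax, 18  (cmp 6,18)
jl L0: taken
mov ebx, [edi] → ebx=M[4]=15
and esi, ebx → esi=9&15=9
add edi, 4 → edi=4+4=8
add eax, 3 → eax=6+3=9
cmp eax, 18  (cmp 9,18)
jl L0: taken
mov ebx, [edi] → ebx=M[8]=10
and esi, ebx → esi=9&10=8
add edi, 4 → edi=8+4=12
add eax, 3 → eax=9+3=12
cmp eax, 18  (cmp 12,18)
jl L0: taken
After step 22: eax = 12.

12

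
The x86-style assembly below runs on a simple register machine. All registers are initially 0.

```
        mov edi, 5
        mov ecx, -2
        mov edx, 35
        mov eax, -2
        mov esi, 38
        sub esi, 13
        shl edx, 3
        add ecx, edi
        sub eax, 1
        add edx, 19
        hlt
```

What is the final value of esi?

25

mov edi, 5 → edi=5
mov ecx, -2 → ecx=-2
mov edx, 35 → edx=35
mov eax, -2 → eax=-2
mov esi, 38 → esi=38
sub esi, 13 → esi=38-13=25
shl edx, 3 → edx=35<<3=280
add ecx, edi → ecx=(-2)+5=3
sub eax, 1 → eax=(-2)-1=-3
add edx, 19 → edx=280+19=299
halt.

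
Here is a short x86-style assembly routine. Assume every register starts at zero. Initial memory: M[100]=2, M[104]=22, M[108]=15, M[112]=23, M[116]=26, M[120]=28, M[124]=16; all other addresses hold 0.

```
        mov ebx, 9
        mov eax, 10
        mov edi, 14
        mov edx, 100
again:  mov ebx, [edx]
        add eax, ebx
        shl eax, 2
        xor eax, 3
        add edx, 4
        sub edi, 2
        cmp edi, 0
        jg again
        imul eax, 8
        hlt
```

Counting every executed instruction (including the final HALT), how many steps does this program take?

62

after mov ebx, 9: ebx=9
after mov eax, 10: eax=10
after mov edi, 14: edi=14
after mov edx, 100: edx=100
after mov ebx, [edx]: ebx=M[100]=2
after add eax, ebx: eax=10+2=12
after shl eax, 2: eax=12<<2=48
after xor eax, 3: eax=48^3=51
after add edx, 4: edx=100+4=104
after sub edi, 2: edi=14-2=12
cmp edi, 0  (cmp 12,0)
jg again: taken
after mov ebx, [edx]: ebx=M[104]=22
after add eax, ebx: eax=51+22=73
after shl eax, 2: eax=73<<2=292
after xor eax, 3: eax=292^3=295
after add edx, 4: edx=104+4=108
after sub edi, 2: edi=12-2=10
cmp edi, 0  (cmp 10,0)
jg again: taken
after mov ebx, [edx]: ebx=M[108]=15
after add eax, ebx: eax=295+15=310
after shl eax, 2: eax=310<<2=1240
after xor eax, 3: eax=1240^3=1243
after add edx, 4: edx=108+4=112
after sub edi, 2: edi=10-2=8
cmp edi, 0  (cmp 8,0)
jg again: taken
after mov ebx, [edx]: ebx=M[112]=23
after add eax, ebx: eax=1243+23=1266
after shl eax, 2: eax=1266<<2=5064
after xor eax, 3: eax=5064^3=5067
after add edx, 4: edx=112+4=116
after sub edi, 2: edi=8-2=6
cmp edi, 0  (cmp 6,0)
jg again: taken
after mov ebx, [edx]: ebx=M[116]=26
after add eax, ebx: eax=5067+26=5093
after shl eax, 2: eax=5093<<2=20372
after xor eax, 3: eax=20372^3=20375
after add edx, 4: edx=116+4=120
after sub edi, 2: edi=6-2=4
cmp edi, 0  (cmp 4,0)
jg again: taken
after mov ebx, [edx]: ebx=M[120]=28
after add eax, ebx: eax=20375+28=20403
after shl eax, 2: eax=20403<<2=81612
after xor eax, 3: eax=81612^3=81615
after add edx, 4: edx=120+4=124
after sub edi, 2: edi=4-2=2
cmp edi, 0  (cmp 2,0)
jg again: taken
after mov ebx, [edx]: ebx=M[124]=16
after add eax, ebx: eax=81615+16=81631
after shl eax, 2: eax=81631<<2=326524
after xor eax, 3: eax=326524^3=326527
after add edx, 4: edx=124+4=128
after sub edi, 2: edi=2-2=0
cmp edi, 0  (cmp 0,0)
jg again: not taken
after imul eax, 8: eax=326527*8=2612216
halt.
Total executed instructions: 62.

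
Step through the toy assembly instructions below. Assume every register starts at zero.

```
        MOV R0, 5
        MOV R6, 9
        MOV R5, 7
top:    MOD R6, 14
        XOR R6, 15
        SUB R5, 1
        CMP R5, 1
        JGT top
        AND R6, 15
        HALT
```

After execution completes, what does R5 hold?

1

R0=5
R6=9
R5=7
R6=9%14=9
R6=9^15=6
R5=7-1=6
CMP R5, 1  (cmp 6,1)
JGT top: taken
R6=6%14=6
R6=6^15=9
R5=6-1=5
CMP R5, 1  (cmp 5,1)
JGT top: taken
R6=9%14=9
R6=9^15=6
R5=5-1=4
CMP R5, 1  (cmp 4,1)
JGT top: taken
R6=6%14=6
R6=6^15=9
R5=4-1=3
CMP R5, 1  (cmp 3,1)
JGT top: taken
R6=9%14=9
R6=9^15=6
R5=3-1=2
CMP R5, 1  (cmp 2,1)
JGT top: taken
R6=6%14=6
R6=6^15=9
R5=2-1=1
CMP R5, 1  (cmp 1,1)
JGT top: not taken
R6=9&15=9
halt.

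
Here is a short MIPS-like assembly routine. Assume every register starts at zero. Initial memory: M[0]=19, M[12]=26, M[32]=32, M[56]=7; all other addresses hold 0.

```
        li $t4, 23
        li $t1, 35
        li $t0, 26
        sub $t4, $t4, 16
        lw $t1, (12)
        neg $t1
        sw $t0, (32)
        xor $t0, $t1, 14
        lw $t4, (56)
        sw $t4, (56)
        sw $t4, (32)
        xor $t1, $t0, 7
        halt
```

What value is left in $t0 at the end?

after li $t4, 23: $t4=23
after li $t1, 35: $t1=35
after li $t0, 26: $t0=26
after sub $t4, $t4, 16: $t4=23-16=7
after lw $t1, (12): $t1=M[12]=26
after neg $t1: $t1=-(26)=-26
sw $t0, (32) → M[32]=26
after xor $t0, $t1, 14: $t0=(-26)^14=-24
after lw $t4, (56): $t4=M[56]=7
sw $t4, (56) → M[56]=7
sw $t4, (32) → M[32]=7
after xor $t1, $t0, 7: $t1=(-24)^7=-17
halt.

-24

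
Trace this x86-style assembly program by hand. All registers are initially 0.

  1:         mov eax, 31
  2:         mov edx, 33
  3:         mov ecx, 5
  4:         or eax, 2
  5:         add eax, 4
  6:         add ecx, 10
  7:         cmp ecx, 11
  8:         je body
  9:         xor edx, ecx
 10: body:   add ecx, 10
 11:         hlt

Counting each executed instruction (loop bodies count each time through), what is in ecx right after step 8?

15

eax=31
edx=33
ecx=5
eax=31|2=31
eax=31+4=35
ecx=5+10=15
cmp ecx, 11  (cmp 15,11)
je body: not taken
After step 8: ecx = 15.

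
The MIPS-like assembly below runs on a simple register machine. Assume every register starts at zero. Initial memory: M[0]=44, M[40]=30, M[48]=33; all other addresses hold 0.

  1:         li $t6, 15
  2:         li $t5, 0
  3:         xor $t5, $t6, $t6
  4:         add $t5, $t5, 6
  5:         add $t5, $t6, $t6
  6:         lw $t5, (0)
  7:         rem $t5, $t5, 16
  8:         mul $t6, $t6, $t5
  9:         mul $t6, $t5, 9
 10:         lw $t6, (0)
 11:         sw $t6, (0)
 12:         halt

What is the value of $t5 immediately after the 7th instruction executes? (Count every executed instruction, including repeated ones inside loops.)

li $t6, 15 → $t6=15
li $t5, 0 → $t5=0
xor $t5, $t6, $t6 → $t5=15^15=0
add $t5, $t5, 6 → $t5=0+6=6
add $t5, $t6, $t6 → $t5=15+15=30
lw $t5, (0) → $t5=M[0]=44
rem $t5, $t5, 16 → $t5=44%16=12
After step 7: $t5 = 12.

12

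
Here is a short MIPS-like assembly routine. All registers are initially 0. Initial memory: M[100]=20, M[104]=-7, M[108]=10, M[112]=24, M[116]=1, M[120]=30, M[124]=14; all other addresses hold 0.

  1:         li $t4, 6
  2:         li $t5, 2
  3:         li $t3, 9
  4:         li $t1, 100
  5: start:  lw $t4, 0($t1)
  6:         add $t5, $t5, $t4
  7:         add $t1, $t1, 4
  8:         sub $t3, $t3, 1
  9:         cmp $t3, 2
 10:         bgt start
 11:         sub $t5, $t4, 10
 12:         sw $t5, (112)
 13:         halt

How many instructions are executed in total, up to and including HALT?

li $t4, 6 → $t4=6
li $t5, 2 → $t5=2
li $t3, 9 → $t3=9
li $t1, 100 → $t1=100
lw $t4, 0($t1) → $t4=M[100]=20
add $t5, $t5, $t4 → $t5=2+20=22
add $t1, $t1, 4 → $t1=100+4=104
sub $t3, $t3, 1 → $t3=9-1=8
cmp $t3, 2  (cmp 8,2)
bgt start: taken
lw $t4, 0($t1) → $t4=M[104]=-7
add $t5, $t5, $t4 → $t5=22+(-7)=15
add $t1, $t1, 4 → $t1=104+4=108
sub $t3, $t3, 1 → $t3=8-1=7
cmp $t3, 2  (cmp 7,2)
bgt start: taken
lw $t4, 0($t1) → $t4=M[108]=10
add $t5, $t5, $t4 → $t5=15+10=25
add $t1, $t1, 4 → $t1=108+4=112
sub $t3, $t3, 1 → $t3=7-1=6
cmp $t3, 2  (cmp 6,2)
bgt start: taken
lw $t4, 0($t1) → $t4=M[112]=24
add $t5, $t5, $t4 → $t5=25+24=49
add $t1, $t1, 4 → $t1=112+4=116
sub $t3, $t3, 1 → $t3=6-1=5
cmp $t3, 2  (cmp 5,2)
bgt start: taken
lw $t4, 0($t1) → $t4=M[116]=1
add $t5, $t5, $t4 → $t5=49+1=50
add $t1, $t1, 4 → $t1=116+4=120
sub $t3, $t3, 1 → $t3=5-1=4
cmp $t3, 2  (cmp 4,2)
bgt start: taken
lw $t4, 0($t1) → $t4=M[120]=30
add $t5, $t5, $t4 → $t5=50+30=80
add $t1, $t1, 4 → $t1=120+4=124
sub $t3, $t3, 1 → $t3=4-1=3
cmp $t3, 2  (cmp 3,2)
bgt start: taken
lw $t4, 0($t1) → $t4=M[124]=14
add $t5, $t5, $t4 → $t5=80+14=94
add $t1, $t1, 4 → $t1=124+4=128
sub $t3, $t3, 1 → $t3=3-1=2
cmp $t3, 2  (cmp 2,2)
bgt start: not taken
sub $t5, $t4, 10 → $t5=14-10=4
sw $t5, (112) → M[112]=4
halt.
Total executed instructions: 49.

49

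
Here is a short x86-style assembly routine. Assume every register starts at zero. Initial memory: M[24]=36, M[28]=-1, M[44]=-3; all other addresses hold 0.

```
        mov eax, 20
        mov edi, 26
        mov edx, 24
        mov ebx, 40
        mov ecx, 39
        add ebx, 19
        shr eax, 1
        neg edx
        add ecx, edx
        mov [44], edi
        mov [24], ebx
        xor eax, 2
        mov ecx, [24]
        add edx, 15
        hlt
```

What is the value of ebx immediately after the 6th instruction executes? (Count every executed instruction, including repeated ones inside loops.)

59

after mov eax, 20: eax=20
after mov edi, 26: edi=26
after mov edx, 24: edx=24
after mov ebx, 40: ebx=40
after mov ecx, 39: ecx=39
after add ebx, 19: ebx=40+19=59
After step 6: ebx = 59.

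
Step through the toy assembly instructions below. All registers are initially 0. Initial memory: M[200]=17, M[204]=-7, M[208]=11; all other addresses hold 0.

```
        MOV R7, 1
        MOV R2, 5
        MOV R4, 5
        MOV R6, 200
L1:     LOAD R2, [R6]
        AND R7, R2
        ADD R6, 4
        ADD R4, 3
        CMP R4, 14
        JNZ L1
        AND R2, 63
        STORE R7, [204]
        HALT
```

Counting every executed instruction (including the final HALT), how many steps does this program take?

MOV R7, 1 → R7=1
MOV R2, 5 → R2=5
MOV R4, 5 → R4=5
MOV R6, 200 → R6=200
LOAD R2, [R6] → R2=M[200]=17
AND R7, R2 → R7=1&17=1
ADD R6, 4 → R6=200+4=204
ADD R4, 3 → R4=5+3=8
CMP R4, 14  (cmp 8,14)
JNZ L1: taken
LOAD R2, [R6] → R2=M[204]=-7
AND R7, R2 → R7=1&(-7)=1
ADD R6, 4 → R6=204+4=208
ADD R4, 3 → R4=8+3=11
CMP R4, 14  (cmp 11,14)
JNZ L1: taken
LOAD R2, [R6] → R2=M[208]=11
AND R7, R2 → R7=1&11=1
ADD R6, 4 → R6=208+4=212
ADD R4, 3 → R4=11+3=14
CMP R4, 14  (cmp 14,14)
JNZ L1: not taken
AND R2, 63 → R2=11&63=11
STORE R7, [204] → M[204]=1
halt.
Total executed instructions: 25.

25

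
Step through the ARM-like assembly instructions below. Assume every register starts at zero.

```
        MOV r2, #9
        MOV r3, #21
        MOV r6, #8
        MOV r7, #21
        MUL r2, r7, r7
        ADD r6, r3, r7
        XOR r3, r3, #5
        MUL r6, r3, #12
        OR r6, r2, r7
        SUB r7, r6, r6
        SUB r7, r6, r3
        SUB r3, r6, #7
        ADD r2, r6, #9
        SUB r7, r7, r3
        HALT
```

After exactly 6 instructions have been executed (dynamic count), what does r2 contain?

441

MOV r2, #9 → r2=9
MOV r3, #21 → r3=21
MOV r6, #8 → r6=8
MOV r7, #21 → r7=21
MUL r2, r7, r7 → r2=21*21=441
ADD r6, r3, r7 → r6=21+21=42
After step 6: r2 = 441.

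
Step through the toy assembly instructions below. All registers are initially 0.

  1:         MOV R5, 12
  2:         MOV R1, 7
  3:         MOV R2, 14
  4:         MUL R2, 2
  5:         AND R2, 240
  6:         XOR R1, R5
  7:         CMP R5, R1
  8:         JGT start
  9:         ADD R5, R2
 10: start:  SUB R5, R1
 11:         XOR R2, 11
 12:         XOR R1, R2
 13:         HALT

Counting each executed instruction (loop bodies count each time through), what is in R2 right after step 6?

after MOV R5, 12: R5=12
after MOV R1, 7: R1=7
after MOV R2, 14: R2=14
after MUL R2, 2: R2=14*2=28
after AND R2, 240: R2=28&240=16
after XOR R1, R5: R1=7^12=11
After step 6: R2 = 16.

16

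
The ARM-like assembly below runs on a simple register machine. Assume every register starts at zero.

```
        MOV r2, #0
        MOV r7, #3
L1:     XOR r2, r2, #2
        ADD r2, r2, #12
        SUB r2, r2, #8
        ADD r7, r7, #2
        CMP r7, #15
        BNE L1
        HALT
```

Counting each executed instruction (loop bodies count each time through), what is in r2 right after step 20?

14

after MOV r2, #0: r2=0
after MOV r7, #3: r7=3
after XOR r2, r2, #2: r2=0^2=2
after ADD r2, r2, #12: r2=2+12=14
after SUB r2, r2, #8: r2=14-8=6
after ADD r7, r7, #2: r7=3+2=5
CMP r7, #15  (cmp 5,15)
BNE L1: taken
after XOR r2, r2, #2: r2=6^2=4
after ADD r2, r2, #12: r2=4+12=16
after SUB r2, r2, #8: r2=16-8=8
after ADD r7, r7, #2: r7=5+2=7
CMP r7, #15  (cmp 7,15)
BNE L1: taken
after XOR r2, r2, #2: r2=8^2=10
after ADD r2, r2, #12: r2=10+12=22
after SUB r2, r2, #8: r2=22-8=14
after ADD r7, r7, #2: r7=7+2=9
CMP r7, #15  (cmp 9,15)
BNE L1: taken
After step 20: r2 = 14.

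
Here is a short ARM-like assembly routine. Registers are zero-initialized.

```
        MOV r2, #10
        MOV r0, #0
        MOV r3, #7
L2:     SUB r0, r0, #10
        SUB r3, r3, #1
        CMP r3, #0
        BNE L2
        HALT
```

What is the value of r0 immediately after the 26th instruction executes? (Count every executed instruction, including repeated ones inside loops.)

after MOV r2, #10: r2=10
after MOV r0, #0: r0=0
after MOV r3, #7: r3=7
after SUB r0, r0, #10: r0=0-10=-10
after SUB r3, r3, #1: r3=7-1=6
CMP r3, #0  (cmp 6,0)
BNE L2: taken
after SUB r0, r0, #10: r0=(-10)-10=-20
after SUB r3, r3, #1: r3=6-1=5
CMP r3, #0  (cmp 5,0)
BNE L2: taken
after SUB r0, r0, #10: r0=(-20)-10=-30
after SUB r3, r3, #1: r3=5-1=4
CMP r3, #0  (cmp 4,0)
BNE L2: taken
after SUB r0, r0, #10: r0=(-30)-10=-40
after SUB r3, r3, #1: r3=4-1=3
CMP r3, #0  (cmp 3,0)
BNE L2: taken
after SUB r0, r0, #10: r0=(-40)-10=-50
after SUB r3, r3, #1: r3=3-1=2
CMP r3, #0  (cmp 2,0)
BNE L2: taken
after SUB r0, r0, #10: r0=(-50)-10=-60
after SUB r3, r3, #1: r3=2-1=1
CMP r3, #0  (cmp 1,0)
After step 26: r0 = -60.

-60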